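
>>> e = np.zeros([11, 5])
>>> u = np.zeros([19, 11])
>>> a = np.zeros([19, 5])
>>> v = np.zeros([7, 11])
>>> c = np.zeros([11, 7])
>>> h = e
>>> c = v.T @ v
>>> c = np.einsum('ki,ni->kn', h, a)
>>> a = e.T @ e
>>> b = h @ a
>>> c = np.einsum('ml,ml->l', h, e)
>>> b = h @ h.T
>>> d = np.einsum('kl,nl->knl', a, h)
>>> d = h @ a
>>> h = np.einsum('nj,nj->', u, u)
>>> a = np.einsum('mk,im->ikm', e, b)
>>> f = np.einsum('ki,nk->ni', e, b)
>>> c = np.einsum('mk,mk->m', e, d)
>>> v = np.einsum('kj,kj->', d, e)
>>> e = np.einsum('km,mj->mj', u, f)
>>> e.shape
(11, 5)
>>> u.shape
(19, 11)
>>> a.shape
(11, 5, 11)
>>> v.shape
()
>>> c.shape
(11,)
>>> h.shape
()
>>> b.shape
(11, 11)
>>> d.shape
(11, 5)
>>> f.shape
(11, 5)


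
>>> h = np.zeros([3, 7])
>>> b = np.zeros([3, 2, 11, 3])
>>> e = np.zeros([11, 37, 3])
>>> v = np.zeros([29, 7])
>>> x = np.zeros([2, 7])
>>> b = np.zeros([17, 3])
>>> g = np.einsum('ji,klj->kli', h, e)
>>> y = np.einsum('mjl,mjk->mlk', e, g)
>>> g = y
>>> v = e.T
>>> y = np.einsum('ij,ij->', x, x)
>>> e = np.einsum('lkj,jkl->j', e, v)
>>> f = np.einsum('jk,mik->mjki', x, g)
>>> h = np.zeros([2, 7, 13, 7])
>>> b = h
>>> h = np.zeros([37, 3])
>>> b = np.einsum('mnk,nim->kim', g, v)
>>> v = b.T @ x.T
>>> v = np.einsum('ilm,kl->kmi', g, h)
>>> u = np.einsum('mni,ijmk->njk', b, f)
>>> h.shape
(37, 3)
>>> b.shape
(7, 37, 11)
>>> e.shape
(3,)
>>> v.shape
(37, 7, 11)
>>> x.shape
(2, 7)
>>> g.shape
(11, 3, 7)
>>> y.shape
()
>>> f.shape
(11, 2, 7, 3)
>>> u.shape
(37, 2, 3)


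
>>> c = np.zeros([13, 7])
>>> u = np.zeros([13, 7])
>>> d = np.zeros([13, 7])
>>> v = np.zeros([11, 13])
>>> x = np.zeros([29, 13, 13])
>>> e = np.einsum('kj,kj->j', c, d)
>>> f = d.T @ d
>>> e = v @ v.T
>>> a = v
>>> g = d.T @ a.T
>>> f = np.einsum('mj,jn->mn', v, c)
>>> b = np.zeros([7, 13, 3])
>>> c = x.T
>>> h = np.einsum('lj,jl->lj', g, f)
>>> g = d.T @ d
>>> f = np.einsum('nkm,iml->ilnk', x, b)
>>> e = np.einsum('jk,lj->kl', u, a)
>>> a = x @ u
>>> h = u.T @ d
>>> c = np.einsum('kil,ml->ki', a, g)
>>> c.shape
(29, 13)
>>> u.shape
(13, 7)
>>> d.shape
(13, 7)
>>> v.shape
(11, 13)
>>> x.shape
(29, 13, 13)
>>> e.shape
(7, 11)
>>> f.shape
(7, 3, 29, 13)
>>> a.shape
(29, 13, 7)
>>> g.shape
(7, 7)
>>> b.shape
(7, 13, 3)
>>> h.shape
(7, 7)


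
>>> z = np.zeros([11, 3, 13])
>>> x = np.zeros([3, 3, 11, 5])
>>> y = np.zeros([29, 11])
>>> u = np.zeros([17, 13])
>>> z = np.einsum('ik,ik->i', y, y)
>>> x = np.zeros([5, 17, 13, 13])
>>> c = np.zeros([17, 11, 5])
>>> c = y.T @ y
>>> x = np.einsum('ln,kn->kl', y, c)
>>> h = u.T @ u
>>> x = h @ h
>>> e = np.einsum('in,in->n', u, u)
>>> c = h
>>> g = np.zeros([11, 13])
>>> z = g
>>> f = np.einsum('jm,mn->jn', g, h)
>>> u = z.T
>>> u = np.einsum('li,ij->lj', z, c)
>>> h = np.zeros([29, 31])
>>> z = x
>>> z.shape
(13, 13)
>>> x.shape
(13, 13)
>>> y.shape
(29, 11)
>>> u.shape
(11, 13)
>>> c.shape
(13, 13)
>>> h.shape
(29, 31)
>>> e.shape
(13,)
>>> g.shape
(11, 13)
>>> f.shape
(11, 13)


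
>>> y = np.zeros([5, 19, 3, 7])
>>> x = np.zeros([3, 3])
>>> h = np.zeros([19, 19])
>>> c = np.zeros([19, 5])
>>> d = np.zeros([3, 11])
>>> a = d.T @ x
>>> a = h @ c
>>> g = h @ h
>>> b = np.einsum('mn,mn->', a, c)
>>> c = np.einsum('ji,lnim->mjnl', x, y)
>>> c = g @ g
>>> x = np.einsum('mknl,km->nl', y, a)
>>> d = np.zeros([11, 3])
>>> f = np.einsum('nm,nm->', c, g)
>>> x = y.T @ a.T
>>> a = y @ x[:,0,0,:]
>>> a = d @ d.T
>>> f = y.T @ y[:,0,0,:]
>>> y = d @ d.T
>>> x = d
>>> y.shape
(11, 11)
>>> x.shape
(11, 3)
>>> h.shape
(19, 19)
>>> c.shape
(19, 19)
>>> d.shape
(11, 3)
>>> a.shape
(11, 11)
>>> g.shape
(19, 19)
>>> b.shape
()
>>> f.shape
(7, 3, 19, 7)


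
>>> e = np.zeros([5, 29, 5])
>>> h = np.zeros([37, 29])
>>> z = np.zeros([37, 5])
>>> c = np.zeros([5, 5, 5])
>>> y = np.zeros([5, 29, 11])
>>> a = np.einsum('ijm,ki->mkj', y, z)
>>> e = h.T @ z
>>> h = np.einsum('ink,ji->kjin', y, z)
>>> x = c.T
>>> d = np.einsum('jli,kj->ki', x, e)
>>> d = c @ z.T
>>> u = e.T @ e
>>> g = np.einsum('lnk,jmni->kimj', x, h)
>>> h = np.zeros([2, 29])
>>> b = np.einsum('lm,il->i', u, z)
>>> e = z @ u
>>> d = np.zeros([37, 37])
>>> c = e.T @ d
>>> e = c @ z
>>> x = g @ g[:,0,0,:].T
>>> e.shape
(5, 5)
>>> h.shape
(2, 29)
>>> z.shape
(37, 5)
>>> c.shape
(5, 37)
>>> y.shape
(5, 29, 11)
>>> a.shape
(11, 37, 29)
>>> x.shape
(5, 29, 37, 5)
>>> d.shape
(37, 37)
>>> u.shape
(5, 5)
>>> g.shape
(5, 29, 37, 11)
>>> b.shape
(37,)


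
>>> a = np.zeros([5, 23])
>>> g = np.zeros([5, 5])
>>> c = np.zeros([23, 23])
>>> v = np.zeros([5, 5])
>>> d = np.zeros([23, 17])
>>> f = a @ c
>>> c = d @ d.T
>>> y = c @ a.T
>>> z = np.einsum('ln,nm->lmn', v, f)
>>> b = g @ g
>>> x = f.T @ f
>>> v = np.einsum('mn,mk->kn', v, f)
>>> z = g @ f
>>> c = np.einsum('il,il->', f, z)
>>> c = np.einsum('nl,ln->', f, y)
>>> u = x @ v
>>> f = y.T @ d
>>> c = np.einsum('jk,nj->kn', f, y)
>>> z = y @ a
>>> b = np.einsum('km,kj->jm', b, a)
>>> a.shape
(5, 23)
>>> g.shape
(5, 5)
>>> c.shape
(17, 23)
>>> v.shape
(23, 5)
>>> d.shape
(23, 17)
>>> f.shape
(5, 17)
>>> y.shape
(23, 5)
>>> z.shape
(23, 23)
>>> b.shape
(23, 5)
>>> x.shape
(23, 23)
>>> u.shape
(23, 5)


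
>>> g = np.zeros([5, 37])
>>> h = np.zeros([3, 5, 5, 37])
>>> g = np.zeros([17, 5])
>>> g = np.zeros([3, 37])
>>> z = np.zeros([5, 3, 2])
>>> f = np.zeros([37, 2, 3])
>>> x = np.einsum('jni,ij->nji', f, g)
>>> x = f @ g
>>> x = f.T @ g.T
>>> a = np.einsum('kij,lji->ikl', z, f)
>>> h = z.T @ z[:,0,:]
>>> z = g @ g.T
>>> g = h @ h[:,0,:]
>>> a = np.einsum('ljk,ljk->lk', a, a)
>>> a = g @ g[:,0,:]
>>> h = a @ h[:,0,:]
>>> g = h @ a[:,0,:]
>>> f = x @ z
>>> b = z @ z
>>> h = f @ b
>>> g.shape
(2, 3, 2)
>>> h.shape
(3, 2, 3)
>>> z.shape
(3, 3)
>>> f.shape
(3, 2, 3)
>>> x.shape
(3, 2, 3)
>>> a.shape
(2, 3, 2)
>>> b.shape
(3, 3)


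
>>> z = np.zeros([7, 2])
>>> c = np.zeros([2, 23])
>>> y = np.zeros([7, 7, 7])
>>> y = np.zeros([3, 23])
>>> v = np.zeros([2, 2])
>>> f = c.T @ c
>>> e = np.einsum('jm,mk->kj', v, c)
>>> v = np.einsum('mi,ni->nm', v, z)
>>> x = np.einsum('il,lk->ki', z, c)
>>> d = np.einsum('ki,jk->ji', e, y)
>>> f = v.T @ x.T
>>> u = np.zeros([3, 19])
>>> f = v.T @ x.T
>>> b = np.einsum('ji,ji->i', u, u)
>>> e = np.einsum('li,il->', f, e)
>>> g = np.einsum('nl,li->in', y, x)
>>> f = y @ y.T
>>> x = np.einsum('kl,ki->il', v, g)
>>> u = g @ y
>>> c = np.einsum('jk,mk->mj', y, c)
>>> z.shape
(7, 2)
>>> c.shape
(2, 3)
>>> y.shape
(3, 23)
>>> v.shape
(7, 2)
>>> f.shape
(3, 3)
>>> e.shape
()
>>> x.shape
(3, 2)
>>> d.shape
(3, 2)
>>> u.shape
(7, 23)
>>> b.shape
(19,)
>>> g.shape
(7, 3)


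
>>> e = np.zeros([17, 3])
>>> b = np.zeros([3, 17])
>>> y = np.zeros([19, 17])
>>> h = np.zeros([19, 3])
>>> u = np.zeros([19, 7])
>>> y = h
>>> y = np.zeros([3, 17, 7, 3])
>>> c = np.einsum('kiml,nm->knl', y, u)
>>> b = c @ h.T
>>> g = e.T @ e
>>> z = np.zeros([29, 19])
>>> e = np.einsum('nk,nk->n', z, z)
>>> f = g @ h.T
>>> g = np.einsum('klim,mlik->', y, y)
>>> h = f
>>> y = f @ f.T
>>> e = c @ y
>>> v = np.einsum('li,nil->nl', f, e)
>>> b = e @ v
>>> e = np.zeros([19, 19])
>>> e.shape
(19, 19)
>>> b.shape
(3, 19, 3)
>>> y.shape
(3, 3)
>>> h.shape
(3, 19)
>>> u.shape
(19, 7)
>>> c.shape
(3, 19, 3)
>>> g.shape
()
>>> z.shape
(29, 19)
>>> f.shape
(3, 19)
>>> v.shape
(3, 3)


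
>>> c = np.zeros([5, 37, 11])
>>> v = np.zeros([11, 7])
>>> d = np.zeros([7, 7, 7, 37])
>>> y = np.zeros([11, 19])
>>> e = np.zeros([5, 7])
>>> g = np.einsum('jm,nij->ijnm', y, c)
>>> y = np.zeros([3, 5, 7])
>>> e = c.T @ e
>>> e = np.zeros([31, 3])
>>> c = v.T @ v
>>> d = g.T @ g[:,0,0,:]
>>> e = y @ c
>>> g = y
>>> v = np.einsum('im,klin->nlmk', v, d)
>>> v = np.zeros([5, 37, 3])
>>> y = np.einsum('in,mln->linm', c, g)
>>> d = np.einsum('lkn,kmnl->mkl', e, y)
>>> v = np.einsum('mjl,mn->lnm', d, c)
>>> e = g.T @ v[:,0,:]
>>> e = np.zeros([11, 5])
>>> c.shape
(7, 7)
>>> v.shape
(3, 7, 7)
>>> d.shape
(7, 5, 3)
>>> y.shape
(5, 7, 7, 3)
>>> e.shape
(11, 5)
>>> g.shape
(3, 5, 7)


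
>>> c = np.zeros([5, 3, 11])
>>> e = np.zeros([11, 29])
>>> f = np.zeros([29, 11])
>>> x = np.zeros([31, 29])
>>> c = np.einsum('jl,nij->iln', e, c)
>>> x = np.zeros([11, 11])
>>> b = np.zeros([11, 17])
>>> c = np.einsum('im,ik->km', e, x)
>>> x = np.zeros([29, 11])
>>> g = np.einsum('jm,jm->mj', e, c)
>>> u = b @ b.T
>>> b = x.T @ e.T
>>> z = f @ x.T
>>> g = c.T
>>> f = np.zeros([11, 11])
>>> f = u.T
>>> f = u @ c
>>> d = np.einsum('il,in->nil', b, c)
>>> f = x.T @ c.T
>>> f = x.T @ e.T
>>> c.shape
(11, 29)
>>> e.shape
(11, 29)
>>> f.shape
(11, 11)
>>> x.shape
(29, 11)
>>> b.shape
(11, 11)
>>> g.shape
(29, 11)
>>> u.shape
(11, 11)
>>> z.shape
(29, 29)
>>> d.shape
(29, 11, 11)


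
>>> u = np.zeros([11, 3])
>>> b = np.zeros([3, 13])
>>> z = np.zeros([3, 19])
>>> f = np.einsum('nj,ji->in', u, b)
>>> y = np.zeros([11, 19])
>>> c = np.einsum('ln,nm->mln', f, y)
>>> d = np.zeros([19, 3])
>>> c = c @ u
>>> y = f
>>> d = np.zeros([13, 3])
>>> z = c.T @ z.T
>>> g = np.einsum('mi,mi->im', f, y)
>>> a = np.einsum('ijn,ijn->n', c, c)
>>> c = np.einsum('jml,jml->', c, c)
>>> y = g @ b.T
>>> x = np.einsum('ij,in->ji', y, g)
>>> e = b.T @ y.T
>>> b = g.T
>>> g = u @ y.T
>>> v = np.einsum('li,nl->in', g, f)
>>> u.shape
(11, 3)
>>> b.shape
(13, 11)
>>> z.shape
(3, 13, 3)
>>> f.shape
(13, 11)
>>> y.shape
(11, 3)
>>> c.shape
()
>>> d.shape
(13, 3)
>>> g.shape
(11, 11)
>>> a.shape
(3,)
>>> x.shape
(3, 11)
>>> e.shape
(13, 11)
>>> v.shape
(11, 13)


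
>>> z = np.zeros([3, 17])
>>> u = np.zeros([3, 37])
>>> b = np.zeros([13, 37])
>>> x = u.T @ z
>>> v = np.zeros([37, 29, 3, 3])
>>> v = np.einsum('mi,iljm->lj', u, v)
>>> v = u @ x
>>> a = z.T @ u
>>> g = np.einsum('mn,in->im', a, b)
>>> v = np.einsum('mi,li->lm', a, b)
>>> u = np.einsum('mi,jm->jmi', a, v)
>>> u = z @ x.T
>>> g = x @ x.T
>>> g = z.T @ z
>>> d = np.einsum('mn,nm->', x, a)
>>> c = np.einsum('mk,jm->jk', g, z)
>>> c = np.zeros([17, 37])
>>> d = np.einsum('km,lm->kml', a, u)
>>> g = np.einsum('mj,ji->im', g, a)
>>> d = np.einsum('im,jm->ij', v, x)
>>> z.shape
(3, 17)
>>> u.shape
(3, 37)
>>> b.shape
(13, 37)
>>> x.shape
(37, 17)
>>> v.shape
(13, 17)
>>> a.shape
(17, 37)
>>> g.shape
(37, 17)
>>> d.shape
(13, 37)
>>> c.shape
(17, 37)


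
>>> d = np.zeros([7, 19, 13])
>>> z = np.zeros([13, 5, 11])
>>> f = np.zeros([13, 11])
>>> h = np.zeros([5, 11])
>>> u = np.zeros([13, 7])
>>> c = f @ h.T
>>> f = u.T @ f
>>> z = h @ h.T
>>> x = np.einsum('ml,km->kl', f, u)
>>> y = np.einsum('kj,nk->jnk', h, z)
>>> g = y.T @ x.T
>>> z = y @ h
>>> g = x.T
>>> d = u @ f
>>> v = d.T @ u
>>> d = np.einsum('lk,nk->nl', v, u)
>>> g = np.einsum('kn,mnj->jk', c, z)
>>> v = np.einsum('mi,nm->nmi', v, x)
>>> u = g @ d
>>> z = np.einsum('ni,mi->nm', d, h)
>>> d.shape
(13, 11)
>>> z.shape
(13, 5)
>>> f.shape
(7, 11)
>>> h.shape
(5, 11)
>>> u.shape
(11, 11)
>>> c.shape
(13, 5)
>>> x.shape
(13, 11)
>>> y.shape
(11, 5, 5)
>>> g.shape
(11, 13)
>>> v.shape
(13, 11, 7)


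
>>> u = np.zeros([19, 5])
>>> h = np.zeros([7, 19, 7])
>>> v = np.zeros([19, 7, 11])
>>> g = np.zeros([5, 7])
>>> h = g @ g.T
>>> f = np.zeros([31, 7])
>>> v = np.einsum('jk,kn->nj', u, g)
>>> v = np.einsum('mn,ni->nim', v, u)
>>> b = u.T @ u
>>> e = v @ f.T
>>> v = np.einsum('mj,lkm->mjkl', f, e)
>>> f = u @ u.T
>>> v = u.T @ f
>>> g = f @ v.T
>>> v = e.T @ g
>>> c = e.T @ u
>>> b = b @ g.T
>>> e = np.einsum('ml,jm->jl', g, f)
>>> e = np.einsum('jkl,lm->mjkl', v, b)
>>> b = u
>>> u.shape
(19, 5)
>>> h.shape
(5, 5)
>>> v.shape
(31, 5, 5)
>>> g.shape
(19, 5)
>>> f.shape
(19, 19)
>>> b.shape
(19, 5)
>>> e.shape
(19, 31, 5, 5)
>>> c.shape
(31, 5, 5)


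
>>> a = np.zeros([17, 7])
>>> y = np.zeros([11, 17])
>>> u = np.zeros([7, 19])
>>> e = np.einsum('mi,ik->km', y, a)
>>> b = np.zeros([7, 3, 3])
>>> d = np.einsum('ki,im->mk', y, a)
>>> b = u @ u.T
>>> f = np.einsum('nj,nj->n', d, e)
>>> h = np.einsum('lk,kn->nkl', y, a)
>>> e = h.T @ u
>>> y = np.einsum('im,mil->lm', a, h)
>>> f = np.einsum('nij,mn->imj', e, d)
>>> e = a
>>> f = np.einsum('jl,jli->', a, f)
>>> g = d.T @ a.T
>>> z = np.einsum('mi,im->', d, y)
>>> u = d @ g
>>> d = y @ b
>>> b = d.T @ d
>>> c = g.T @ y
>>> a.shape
(17, 7)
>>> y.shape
(11, 7)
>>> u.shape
(7, 17)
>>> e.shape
(17, 7)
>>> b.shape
(7, 7)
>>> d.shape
(11, 7)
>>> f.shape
()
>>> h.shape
(7, 17, 11)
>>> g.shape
(11, 17)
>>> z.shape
()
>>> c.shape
(17, 7)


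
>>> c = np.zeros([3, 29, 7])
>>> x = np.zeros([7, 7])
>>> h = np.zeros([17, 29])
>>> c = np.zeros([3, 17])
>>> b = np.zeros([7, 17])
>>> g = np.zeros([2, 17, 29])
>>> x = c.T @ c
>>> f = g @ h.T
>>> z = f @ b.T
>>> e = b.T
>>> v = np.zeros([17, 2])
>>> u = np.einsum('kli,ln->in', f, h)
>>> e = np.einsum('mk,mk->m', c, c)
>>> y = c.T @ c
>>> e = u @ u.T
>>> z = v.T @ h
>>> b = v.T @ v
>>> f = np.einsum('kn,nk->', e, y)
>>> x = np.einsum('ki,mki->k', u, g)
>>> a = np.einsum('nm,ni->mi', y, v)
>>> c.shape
(3, 17)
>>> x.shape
(17,)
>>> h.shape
(17, 29)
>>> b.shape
(2, 2)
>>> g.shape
(2, 17, 29)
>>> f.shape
()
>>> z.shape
(2, 29)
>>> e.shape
(17, 17)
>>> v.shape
(17, 2)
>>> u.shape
(17, 29)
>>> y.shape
(17, 17)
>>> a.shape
(17, 2)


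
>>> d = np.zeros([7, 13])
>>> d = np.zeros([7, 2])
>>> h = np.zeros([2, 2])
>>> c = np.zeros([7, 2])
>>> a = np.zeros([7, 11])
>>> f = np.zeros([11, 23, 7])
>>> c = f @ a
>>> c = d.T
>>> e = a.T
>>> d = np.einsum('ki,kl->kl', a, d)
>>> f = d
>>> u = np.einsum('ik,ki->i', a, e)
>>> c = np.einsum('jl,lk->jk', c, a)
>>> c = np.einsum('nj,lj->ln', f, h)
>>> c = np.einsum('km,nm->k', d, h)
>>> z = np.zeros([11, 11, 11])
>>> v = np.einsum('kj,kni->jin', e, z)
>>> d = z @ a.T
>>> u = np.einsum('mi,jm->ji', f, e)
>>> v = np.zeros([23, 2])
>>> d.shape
(11, 11, 7)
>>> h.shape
(2, 2)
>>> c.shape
(7,)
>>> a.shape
(7, 11)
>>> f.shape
(7, 2)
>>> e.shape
(11, 7)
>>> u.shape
(11, 2)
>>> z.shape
(11, 11, 11)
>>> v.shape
(23, 2)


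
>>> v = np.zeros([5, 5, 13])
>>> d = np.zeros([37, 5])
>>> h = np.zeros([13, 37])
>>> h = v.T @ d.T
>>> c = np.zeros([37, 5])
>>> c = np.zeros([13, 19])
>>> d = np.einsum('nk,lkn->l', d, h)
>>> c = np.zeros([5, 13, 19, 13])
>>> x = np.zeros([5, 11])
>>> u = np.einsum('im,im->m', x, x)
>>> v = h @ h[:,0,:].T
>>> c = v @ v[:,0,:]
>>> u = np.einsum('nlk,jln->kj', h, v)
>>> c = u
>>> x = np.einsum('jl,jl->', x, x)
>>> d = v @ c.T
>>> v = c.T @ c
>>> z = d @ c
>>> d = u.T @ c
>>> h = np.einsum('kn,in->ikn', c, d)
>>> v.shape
(13, 13)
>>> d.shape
(13, 13)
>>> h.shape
(13, 37, 13)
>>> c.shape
(37, 13)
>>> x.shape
()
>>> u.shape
(37, 13)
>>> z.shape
(13, 5, 13)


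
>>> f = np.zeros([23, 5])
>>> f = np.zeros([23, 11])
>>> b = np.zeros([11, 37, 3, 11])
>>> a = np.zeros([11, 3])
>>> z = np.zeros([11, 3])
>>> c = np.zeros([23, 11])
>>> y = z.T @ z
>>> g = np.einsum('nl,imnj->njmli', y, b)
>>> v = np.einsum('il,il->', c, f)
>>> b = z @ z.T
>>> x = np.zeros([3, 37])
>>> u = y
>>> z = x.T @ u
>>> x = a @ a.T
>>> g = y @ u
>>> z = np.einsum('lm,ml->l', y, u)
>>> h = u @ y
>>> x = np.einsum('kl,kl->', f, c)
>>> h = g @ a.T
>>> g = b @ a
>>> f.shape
(23, 11)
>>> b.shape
(11, 11)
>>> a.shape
(11, 3)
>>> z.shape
(3,)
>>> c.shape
(23, 11)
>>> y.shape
(3, 3)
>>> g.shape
(11, 3)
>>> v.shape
()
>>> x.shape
()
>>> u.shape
(3, 3)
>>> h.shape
(3, 11)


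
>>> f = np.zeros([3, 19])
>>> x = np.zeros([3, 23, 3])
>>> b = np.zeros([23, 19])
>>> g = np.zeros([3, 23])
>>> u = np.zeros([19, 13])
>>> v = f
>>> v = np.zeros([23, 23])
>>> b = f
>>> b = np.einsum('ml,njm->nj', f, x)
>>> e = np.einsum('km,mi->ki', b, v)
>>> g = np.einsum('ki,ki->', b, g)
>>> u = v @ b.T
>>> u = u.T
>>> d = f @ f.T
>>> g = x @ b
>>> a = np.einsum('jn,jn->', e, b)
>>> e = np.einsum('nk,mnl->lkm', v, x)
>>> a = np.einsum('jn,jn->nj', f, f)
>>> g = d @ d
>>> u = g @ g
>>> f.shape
(3, 19)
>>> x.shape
(3, 23, 3)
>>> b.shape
(3, 23)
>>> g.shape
(3, 3)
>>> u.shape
(3, 3)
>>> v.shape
(23, 23)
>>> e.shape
(3, 23, 3)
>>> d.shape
(3, 3)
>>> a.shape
(19, 3)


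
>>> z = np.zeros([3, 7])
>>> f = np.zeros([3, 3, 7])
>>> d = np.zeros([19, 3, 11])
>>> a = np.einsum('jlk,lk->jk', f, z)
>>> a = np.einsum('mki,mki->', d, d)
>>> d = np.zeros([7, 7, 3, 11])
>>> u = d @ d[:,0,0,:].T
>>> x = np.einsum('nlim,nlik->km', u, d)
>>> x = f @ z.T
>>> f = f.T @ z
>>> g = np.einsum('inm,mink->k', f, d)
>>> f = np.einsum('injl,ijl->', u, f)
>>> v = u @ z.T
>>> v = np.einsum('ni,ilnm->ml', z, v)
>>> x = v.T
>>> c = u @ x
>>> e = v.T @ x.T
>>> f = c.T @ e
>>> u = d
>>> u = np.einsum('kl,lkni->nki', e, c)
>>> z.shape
(3, 7)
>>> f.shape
(3, 3, 7, 7)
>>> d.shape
(7, 7, 3, 11)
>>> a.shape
()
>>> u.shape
(3, 7, 3)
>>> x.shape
(7, 3)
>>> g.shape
(11,)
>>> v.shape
(3, 7)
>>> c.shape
(7, 7, 3, 3)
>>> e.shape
(7, 7)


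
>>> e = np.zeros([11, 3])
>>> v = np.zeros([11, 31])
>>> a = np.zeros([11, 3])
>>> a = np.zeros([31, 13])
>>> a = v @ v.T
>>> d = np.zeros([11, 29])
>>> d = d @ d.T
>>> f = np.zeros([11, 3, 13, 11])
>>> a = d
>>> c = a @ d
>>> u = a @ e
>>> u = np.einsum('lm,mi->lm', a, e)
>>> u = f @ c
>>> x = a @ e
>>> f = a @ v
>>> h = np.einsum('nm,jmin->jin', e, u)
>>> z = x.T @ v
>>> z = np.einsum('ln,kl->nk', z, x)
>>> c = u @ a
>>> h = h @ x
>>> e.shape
(11, 3)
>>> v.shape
(11, 31)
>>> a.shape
(11, 11)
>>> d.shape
(11, 11)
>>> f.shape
(11, 31)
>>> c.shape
(11, 3, 13, 11)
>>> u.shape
(11, 3, 13, 11)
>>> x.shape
(11, 3)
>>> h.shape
(11, 13, 3)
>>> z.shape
(31, 11)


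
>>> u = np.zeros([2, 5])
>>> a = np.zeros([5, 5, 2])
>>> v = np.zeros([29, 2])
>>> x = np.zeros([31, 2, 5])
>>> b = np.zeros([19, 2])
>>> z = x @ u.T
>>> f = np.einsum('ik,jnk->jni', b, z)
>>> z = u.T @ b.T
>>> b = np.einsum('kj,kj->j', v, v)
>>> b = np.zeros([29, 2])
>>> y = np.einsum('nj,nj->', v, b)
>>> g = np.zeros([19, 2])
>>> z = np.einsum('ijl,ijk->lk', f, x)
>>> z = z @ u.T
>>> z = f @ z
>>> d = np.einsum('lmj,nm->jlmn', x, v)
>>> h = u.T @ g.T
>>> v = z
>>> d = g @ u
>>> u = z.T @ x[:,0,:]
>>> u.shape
(2, 2, 5)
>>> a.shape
(5, 5, 2)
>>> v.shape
(31, 2, 2)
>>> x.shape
(31, 2, 5)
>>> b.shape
(29, 2)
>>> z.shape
(31, 2, 2)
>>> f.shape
(31, 2, 19)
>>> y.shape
()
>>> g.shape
(19, 2)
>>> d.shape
(19, 5)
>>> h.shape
(5, 19)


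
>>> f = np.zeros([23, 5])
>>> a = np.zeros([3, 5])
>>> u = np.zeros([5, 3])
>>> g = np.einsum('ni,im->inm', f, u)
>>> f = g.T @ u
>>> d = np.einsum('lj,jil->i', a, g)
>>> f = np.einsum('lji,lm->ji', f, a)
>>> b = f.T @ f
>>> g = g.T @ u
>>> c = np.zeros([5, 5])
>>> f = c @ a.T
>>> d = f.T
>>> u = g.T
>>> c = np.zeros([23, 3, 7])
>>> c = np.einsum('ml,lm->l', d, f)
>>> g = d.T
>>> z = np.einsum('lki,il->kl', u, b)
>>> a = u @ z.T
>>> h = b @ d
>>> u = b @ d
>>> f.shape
(5, 3)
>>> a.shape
(3, 23, 23)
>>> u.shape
(3, 5)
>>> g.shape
(5, 3)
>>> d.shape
(3, 5)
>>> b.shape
(3, 3)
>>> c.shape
(5,)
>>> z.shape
(23, 3)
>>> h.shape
(3, 5)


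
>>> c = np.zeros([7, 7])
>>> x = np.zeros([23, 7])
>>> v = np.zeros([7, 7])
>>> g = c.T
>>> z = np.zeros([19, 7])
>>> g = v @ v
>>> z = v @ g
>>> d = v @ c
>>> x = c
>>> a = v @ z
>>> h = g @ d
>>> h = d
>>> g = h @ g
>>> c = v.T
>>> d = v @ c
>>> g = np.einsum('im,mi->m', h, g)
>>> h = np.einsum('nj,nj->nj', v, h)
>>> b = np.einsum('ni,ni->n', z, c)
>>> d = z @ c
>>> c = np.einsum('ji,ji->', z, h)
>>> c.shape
()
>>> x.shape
(7, 7)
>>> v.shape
(7, 7)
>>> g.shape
(7,)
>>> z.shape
(7, 7)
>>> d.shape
(7, 7)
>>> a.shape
(7, 7)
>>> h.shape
(7, 7)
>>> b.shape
(7,)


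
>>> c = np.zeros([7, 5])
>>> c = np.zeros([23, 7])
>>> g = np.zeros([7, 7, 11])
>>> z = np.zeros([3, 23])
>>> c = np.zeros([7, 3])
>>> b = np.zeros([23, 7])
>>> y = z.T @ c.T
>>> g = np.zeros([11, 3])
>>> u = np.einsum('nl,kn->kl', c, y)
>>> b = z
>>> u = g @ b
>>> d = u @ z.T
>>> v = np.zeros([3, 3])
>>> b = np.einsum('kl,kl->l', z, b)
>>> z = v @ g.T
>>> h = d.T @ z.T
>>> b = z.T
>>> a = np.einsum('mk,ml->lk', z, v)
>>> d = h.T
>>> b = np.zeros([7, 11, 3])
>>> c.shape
(7, 3)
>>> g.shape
(11, 3)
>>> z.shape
(3, 11)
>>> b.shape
(7, 11, 3)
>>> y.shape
(23, 7)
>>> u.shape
(11, 23)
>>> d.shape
(3, 3)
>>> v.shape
(3, 3)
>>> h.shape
(3, 3)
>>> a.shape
(3, 11)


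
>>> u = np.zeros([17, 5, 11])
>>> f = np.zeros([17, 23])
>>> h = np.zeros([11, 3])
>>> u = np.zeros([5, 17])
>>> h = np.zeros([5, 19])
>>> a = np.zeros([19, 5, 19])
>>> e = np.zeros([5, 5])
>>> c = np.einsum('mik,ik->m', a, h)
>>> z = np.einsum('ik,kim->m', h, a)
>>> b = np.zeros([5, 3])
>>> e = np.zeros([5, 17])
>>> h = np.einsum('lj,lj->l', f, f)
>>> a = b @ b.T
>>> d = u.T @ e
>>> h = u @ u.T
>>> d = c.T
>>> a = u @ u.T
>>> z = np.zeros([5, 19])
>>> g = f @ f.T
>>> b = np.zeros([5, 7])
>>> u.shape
(5, 17)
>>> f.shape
(17, 23)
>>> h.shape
(5, 5)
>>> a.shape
(5, 5)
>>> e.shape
(5, 17)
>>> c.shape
(19,)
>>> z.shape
(5, 19)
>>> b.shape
(5, 7)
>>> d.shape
(19,)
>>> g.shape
(17, 17)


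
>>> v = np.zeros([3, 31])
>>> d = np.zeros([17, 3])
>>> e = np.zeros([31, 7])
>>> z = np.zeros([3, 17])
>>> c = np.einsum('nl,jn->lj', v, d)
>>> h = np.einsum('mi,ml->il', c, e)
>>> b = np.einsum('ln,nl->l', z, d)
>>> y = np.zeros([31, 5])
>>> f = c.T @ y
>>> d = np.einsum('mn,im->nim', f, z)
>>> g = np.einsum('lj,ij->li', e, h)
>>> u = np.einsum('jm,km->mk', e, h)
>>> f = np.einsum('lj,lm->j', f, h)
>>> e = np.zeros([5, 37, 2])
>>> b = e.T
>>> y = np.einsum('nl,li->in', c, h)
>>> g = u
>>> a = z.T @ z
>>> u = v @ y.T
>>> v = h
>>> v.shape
(17, 7)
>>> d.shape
(5, 3, 17)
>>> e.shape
(5, 37, 2)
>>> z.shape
(3, 17)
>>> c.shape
(31, 17)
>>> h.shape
(17, 7)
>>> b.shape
(2, 37, 5)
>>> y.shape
(7, 31)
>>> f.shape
(5,)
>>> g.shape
(7, 17)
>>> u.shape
(3, 7)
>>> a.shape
(17, 17)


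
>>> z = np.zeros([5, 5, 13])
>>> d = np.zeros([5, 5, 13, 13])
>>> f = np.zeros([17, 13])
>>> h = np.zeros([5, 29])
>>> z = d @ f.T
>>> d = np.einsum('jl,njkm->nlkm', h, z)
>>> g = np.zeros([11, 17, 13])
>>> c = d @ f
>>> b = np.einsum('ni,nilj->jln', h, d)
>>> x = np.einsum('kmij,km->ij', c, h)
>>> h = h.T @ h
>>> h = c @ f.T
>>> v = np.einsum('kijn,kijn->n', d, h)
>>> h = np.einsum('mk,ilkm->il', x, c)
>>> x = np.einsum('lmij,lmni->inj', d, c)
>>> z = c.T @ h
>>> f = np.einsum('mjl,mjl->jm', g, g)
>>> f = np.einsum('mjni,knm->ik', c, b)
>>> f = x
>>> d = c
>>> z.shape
(13, 13, 29, 29)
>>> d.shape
(5, 29, 13, 13)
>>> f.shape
(13, 13, 17)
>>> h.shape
(5, 29)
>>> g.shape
(11, 17, 13)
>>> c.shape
(5, 29, 13, 13)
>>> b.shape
(17, 13, 5)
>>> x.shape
(13, 13, 17)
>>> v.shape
(17,)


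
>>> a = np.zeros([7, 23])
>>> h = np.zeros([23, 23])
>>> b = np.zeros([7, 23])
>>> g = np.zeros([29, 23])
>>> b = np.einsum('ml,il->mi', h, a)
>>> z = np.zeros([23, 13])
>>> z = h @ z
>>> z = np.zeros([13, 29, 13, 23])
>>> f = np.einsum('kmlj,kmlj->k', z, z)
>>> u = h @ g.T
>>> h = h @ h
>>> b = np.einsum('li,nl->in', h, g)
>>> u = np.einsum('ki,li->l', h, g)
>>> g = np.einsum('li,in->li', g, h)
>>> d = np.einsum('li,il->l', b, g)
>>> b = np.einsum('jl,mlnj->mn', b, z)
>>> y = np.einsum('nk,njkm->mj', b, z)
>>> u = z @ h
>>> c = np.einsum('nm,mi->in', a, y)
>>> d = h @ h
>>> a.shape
(7, 23)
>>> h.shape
(23, 23)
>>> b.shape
(13, 13)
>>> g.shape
(29, 23)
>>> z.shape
(13, 29, 13, 23)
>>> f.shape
(13,)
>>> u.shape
(13, 29, 13, 23)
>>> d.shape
(23, 23)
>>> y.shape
(23, 29)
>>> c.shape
(29, 7)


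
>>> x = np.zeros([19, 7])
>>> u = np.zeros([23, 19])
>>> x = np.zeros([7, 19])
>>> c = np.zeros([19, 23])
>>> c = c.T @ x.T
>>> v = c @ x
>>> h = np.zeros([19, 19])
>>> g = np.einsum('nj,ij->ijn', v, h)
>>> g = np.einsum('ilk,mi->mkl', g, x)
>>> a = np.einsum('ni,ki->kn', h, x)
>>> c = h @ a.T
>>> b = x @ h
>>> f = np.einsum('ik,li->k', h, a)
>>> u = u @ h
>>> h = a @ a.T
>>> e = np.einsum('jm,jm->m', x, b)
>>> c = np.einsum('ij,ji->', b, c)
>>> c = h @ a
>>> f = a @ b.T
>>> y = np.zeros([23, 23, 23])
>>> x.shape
(7, 19)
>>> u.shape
(23, 19)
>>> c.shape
(7, 19)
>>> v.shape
(23, 19)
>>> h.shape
(7, 7)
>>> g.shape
(7, 23, 19)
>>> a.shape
(7, 19)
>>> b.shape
(7, 19)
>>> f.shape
(7, 7)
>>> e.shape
(19,)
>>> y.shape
(23, 23, 23)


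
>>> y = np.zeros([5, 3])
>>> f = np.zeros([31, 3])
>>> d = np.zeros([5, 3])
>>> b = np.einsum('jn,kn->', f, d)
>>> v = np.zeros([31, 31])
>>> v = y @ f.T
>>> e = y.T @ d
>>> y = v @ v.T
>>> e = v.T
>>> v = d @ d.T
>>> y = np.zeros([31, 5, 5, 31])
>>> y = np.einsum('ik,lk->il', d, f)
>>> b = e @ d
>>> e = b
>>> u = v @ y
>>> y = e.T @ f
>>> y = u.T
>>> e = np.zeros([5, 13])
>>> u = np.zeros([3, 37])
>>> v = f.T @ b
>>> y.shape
(31, 5)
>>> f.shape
(31, 3)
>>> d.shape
(5, 3)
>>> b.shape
(31, 3)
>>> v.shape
(3, 3)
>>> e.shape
(5, 13)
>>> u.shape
(3, 37)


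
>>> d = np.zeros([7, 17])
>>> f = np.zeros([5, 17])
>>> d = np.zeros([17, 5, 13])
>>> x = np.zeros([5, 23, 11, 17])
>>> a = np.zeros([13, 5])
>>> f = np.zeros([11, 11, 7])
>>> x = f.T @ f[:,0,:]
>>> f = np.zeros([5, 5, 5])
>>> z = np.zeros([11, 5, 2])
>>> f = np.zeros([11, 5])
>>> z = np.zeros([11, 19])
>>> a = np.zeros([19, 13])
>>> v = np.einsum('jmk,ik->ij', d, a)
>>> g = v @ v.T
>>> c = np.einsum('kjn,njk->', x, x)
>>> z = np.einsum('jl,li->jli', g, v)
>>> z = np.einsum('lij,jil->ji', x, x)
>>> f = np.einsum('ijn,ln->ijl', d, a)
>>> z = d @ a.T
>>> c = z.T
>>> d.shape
(17, 5, 13)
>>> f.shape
(17, 5, 19)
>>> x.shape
(7, 11, 7)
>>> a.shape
(19, 13)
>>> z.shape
(17, 5, 19)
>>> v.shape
(19, 17)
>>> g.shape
(19, 19)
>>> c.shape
(19, 5, 17)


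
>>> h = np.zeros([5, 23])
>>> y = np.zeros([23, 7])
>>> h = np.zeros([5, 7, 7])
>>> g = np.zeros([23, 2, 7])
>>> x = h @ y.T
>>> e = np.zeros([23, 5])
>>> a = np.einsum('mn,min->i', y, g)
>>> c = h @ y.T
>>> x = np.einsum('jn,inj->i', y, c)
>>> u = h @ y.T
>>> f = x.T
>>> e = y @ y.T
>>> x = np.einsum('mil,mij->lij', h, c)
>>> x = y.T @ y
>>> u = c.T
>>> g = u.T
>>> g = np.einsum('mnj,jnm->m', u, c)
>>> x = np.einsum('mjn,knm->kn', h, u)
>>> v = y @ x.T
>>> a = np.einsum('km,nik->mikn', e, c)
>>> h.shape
(5, 7, 7)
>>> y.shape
(23, 7)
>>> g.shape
(23,)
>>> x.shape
(23, 7)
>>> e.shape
(23, 23)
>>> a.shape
(23, 7, 23, 5)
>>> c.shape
(5, 7, 23)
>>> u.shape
(23, 7, 5)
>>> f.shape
(5,)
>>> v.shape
(23, 23)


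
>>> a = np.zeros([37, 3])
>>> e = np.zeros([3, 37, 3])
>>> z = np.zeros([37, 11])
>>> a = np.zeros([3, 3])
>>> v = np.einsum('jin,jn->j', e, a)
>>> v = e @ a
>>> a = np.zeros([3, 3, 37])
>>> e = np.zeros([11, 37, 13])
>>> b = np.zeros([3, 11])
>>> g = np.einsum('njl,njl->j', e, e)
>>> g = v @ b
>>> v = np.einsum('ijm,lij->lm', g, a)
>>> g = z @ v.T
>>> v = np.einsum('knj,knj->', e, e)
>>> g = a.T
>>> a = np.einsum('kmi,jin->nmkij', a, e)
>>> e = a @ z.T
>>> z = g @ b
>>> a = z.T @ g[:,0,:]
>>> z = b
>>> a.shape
(11, 3, 3)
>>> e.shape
(13, 3, 3, 37, 37)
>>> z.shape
(3, 11)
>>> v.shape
()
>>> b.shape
(3, 11)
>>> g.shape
(37, 3, 3)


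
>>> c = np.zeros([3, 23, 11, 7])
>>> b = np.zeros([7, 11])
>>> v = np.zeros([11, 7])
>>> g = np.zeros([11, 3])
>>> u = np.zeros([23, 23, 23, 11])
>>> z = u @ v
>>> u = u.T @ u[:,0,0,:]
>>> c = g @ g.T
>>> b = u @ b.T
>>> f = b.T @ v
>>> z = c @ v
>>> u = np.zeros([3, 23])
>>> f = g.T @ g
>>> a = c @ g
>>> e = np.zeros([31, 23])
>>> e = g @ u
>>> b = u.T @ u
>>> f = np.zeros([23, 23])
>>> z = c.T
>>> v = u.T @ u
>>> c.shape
(11, 11)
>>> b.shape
(23, 23)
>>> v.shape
(23, 23)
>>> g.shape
(11, 3)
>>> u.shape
(3, 23)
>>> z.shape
(11, 11)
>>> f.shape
(23, 23)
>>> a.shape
(11, 3)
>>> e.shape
(11, 23)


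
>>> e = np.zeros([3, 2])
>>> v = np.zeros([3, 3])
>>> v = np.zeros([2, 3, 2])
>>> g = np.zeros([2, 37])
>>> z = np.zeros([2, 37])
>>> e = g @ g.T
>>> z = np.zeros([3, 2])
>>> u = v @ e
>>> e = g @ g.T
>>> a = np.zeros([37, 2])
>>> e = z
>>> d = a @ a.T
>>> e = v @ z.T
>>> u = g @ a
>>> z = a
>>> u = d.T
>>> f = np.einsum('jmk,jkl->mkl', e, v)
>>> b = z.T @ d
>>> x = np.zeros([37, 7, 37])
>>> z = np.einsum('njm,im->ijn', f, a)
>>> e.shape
(2, 3, 3)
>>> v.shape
(2, 3, 2)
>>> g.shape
(2, 37)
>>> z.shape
(37, 3, 3)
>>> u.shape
(37, 37)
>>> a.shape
(37, 2)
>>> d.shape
(37, 37)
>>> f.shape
(3, 3, 2)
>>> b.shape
(2, 37)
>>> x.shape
(37, 7, 37)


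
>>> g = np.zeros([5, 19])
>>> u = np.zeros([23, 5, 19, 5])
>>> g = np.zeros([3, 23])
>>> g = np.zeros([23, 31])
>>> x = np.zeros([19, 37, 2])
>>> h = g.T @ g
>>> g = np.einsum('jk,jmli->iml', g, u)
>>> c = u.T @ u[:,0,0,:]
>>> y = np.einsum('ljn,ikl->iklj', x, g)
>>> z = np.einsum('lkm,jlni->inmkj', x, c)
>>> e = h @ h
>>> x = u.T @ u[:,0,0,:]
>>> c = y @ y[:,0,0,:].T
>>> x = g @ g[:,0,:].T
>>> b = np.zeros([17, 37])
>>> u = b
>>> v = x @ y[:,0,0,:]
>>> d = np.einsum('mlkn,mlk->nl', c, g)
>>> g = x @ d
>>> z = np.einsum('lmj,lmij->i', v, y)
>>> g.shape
(5, 5, 5)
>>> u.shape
(17, 37)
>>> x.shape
(5, 5, 5)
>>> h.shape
(31, 31)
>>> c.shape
(5, 5, 19, 5)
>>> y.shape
(5, 5, 19, 37)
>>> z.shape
(19,)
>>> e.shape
(31, 31)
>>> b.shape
(17, 37)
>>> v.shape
(5, 5, 37)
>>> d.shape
(5, 5)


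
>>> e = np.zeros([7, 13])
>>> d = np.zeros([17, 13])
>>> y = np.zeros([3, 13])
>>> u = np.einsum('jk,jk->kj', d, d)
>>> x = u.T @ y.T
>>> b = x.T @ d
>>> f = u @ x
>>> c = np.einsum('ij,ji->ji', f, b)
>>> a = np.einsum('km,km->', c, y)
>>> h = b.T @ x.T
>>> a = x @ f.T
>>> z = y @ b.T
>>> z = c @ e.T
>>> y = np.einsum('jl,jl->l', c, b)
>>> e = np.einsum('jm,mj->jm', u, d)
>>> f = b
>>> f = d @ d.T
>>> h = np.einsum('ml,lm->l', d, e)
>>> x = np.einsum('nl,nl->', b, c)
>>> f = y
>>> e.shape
(13, 17)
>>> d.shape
(17, 13)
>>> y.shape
(13,)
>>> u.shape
(13, 17)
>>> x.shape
()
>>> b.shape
(3, 13)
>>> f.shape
(13,)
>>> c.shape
(3, 13)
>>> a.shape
(17, 13)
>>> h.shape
(13,)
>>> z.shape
(3, 7)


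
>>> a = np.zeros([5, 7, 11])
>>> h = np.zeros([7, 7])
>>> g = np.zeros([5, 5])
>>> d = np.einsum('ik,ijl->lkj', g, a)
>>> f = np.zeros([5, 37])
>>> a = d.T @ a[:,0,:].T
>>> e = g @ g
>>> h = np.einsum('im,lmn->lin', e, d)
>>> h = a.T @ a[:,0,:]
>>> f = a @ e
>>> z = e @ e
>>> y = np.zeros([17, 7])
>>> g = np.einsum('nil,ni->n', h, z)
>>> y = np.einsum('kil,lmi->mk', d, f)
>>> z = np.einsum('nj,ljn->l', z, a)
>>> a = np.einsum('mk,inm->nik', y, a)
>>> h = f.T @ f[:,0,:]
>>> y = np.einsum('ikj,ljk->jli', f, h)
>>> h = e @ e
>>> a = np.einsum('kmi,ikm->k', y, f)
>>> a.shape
(5,)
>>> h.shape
(5, 5)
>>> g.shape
(5,)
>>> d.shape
(11, 5, 7)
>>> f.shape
(7, 5, 5)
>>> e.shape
(5, 5)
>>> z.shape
(7,)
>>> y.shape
(5, 5, 7)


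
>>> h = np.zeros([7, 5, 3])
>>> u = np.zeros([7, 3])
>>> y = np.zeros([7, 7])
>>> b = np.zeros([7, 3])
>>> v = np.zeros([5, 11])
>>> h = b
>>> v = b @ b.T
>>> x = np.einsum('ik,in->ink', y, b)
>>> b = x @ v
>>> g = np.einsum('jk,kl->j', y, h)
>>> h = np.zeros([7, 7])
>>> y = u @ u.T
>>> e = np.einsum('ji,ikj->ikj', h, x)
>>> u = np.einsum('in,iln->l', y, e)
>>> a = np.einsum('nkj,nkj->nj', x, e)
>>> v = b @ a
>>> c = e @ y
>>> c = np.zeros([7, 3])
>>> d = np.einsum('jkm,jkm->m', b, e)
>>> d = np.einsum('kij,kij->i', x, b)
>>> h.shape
(7, 7)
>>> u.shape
(3,)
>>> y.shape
(7, 7)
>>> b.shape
(7, 3, 7)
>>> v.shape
(7, 3, 7)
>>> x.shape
(7, 3, 7)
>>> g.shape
(7,)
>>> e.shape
(7, 3, 7)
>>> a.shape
(7, 7)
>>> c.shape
(7, 3)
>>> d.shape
(3,)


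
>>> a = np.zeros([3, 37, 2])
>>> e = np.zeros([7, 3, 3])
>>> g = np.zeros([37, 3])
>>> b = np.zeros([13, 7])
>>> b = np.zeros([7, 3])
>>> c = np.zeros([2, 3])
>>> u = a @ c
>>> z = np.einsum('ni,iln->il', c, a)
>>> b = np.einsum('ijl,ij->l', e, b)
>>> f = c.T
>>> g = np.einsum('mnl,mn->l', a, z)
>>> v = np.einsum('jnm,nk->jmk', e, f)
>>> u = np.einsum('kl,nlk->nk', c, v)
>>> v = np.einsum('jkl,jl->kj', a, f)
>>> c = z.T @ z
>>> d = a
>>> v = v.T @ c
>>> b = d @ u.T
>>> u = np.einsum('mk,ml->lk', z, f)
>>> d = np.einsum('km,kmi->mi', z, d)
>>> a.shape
(3, 37, 2)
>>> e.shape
(7, 3, 3)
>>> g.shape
(2,)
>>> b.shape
(3, 37, 7)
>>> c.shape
(37, 37)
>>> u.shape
(2, 37)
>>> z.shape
(3, 37)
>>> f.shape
(3, 2)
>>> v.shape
(3, 37)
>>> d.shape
(37, 2)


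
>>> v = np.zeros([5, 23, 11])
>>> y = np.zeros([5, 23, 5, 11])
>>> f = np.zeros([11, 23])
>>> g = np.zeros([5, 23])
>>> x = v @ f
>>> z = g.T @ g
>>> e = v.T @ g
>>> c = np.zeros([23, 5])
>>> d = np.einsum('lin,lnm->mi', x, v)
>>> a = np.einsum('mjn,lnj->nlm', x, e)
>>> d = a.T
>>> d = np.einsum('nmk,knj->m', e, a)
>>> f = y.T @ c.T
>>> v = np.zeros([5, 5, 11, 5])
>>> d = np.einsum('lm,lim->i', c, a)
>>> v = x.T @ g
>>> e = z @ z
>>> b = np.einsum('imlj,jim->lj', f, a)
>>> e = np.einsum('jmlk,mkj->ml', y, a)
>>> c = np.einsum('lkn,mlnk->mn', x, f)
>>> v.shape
(23, 23, 23)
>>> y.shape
(5, 23, 5, 11)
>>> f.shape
(11, 5, 23, 23)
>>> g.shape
(5, 23)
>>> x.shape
(5, 23, 23)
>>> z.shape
(23, 23)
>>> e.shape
(23, 5)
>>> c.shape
(11, 23)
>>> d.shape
(11,)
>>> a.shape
(23, 11, 5)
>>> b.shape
(23, 23)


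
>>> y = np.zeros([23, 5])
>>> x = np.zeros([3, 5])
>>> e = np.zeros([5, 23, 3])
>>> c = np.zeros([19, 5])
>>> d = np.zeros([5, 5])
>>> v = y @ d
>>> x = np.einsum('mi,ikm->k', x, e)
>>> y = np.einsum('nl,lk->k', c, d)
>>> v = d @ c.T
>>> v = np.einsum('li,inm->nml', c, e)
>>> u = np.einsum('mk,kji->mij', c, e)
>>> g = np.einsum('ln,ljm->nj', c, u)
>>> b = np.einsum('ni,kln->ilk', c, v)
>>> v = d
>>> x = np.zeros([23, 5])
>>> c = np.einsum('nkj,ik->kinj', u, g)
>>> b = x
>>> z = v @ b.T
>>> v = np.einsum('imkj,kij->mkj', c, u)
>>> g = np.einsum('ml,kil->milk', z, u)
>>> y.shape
(5,)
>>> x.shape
(23, 5)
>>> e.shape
(5, 23, 3)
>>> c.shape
(3, 5, 19, 23)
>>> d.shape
(5, 5)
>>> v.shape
(5, 19, 23)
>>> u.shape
(19, 3, 23)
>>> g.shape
(5, 3, 23, 19)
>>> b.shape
(23, 5)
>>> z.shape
(5, 23)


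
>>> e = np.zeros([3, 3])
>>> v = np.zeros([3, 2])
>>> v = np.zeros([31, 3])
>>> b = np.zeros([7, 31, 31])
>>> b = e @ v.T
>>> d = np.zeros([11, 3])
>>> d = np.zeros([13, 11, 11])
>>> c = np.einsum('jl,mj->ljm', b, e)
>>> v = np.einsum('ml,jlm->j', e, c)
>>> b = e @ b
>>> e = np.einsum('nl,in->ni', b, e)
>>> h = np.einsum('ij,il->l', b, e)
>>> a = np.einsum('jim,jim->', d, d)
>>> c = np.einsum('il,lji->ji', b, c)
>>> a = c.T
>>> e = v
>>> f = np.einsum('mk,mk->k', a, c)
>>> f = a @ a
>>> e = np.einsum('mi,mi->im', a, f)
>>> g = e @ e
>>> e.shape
(3, 3)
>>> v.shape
(31,)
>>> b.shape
(3, 31)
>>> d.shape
(13, 11, 11)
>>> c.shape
(3, 3)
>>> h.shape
(3,)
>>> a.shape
(3, 3)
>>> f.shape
(3, 3)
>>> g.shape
(3, 3)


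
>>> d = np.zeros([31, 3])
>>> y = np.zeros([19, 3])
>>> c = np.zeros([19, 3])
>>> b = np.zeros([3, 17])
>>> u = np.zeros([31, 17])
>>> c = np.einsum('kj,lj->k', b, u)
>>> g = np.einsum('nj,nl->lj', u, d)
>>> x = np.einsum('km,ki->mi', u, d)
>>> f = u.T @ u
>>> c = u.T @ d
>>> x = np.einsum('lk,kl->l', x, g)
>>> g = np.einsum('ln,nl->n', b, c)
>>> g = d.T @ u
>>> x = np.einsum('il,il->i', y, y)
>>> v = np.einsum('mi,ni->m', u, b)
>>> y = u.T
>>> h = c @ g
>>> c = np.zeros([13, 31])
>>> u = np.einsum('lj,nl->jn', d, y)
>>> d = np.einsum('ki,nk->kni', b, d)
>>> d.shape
(3, 31, 17)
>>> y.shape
(17, 31)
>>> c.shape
(13, 31)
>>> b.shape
(3, 17)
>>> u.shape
(3, 17)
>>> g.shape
(3, 17)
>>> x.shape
(19,)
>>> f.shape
(17, 17)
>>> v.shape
(31,)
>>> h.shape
(17, 17)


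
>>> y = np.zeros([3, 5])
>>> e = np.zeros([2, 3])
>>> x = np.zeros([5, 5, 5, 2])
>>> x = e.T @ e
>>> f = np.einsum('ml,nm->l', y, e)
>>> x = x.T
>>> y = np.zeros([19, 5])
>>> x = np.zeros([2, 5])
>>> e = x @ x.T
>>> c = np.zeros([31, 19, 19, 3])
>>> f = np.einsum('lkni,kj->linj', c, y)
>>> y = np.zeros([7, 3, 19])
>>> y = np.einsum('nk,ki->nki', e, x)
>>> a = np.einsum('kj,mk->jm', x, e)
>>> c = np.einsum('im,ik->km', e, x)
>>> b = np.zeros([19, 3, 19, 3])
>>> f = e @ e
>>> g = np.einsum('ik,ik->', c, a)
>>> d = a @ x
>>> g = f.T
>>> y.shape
(2, 2, 5)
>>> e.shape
(2, 2)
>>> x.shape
(2, 5)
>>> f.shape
(2, 2)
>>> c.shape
(5, 2)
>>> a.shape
(5, 2)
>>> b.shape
(19, 3, 19, 3)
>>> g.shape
(2, 2)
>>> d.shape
(5, 5)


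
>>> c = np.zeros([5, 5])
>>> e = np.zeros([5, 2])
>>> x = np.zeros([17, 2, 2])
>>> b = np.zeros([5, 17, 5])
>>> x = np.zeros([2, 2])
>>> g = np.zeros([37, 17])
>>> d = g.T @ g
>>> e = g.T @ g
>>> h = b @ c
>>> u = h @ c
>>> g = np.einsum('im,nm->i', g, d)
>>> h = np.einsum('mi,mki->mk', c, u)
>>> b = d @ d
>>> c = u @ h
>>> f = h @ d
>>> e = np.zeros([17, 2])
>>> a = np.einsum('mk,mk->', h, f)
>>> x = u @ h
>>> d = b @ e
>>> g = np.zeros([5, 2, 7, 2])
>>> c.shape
(5, 17, 17)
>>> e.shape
(17, 2)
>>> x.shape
(5, 17, 17)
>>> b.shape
(17, 17)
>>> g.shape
(5, 2, 7, 2)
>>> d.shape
(17, 2)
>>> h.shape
(5, 17)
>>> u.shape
(5, 17, 5)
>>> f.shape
(5, 17)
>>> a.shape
()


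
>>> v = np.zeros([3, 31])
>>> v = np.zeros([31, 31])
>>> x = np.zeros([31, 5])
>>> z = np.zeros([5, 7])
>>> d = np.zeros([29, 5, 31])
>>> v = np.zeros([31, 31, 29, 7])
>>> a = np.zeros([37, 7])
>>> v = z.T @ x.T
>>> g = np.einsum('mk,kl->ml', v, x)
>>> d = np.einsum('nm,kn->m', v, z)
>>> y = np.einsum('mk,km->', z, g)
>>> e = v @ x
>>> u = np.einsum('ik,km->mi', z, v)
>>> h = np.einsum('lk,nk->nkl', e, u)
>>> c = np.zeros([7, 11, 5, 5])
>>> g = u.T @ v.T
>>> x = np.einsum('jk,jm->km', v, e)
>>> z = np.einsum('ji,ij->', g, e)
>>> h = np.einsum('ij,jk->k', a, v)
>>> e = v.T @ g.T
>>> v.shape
(7, 31)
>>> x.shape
(31, 5)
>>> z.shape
()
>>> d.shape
(31,)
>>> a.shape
(37, 7)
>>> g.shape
(5, 7)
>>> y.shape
()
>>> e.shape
(31, 5)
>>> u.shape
(31, 5)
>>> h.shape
(31,)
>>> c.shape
(7, 11, 5, 5)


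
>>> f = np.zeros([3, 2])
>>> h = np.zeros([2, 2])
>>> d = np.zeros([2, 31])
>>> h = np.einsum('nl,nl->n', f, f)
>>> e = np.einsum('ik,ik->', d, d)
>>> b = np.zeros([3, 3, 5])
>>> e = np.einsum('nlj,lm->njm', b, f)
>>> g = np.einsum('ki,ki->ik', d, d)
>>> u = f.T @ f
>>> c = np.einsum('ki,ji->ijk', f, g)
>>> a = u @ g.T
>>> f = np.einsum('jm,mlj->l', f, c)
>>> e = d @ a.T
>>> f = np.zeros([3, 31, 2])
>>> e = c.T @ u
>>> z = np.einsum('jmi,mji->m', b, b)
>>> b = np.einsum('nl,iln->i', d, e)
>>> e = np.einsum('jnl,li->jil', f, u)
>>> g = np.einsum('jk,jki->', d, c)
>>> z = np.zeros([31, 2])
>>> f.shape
(3, 31, 2)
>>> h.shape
(3,)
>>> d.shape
(2, 31)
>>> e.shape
(3, 2, 2)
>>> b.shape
(3,)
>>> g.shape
()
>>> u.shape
(2, 2)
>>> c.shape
(2, 31, 3)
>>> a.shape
(2, 31)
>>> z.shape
(31, 2)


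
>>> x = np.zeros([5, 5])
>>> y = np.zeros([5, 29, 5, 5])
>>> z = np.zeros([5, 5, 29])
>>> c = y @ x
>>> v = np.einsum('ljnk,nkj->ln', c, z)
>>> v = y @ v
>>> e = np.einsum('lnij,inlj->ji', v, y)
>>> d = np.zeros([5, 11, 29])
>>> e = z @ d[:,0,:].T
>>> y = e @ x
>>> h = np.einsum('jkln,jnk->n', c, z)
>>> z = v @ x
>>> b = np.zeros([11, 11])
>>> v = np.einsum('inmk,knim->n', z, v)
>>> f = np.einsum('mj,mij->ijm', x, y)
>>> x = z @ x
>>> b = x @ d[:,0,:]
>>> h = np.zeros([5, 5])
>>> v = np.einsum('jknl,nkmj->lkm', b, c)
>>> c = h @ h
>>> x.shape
(5, 29, 5, 5)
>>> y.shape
(5, 5, 5)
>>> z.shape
(5, 29, 5, 5)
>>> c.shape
(5, 5)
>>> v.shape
(29, 29, 5)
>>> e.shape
(5, 5, 5)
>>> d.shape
(5, 11, 29)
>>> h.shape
(5, 5)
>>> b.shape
(5, 29, 5, 29)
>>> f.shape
(5, 5, 5)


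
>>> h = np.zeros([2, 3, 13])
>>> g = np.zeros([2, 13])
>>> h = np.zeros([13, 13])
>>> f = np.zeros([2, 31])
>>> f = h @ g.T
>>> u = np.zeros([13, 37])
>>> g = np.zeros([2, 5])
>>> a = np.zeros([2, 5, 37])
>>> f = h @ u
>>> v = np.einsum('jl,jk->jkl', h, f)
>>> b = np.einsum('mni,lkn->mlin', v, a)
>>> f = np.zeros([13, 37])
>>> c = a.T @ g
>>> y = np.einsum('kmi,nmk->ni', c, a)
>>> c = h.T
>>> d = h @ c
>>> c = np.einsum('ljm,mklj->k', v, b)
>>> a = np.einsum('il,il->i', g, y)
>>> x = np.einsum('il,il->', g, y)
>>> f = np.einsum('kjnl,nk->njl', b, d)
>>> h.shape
(13, 13)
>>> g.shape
(2, 5)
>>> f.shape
(13, 2, 37)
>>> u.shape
(13, 37)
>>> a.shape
(2,)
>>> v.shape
(13, 37, 13)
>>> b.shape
(13, 2, 13, 37)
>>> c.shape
(2,)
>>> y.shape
(2, 5)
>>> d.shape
(13, 13)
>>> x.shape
()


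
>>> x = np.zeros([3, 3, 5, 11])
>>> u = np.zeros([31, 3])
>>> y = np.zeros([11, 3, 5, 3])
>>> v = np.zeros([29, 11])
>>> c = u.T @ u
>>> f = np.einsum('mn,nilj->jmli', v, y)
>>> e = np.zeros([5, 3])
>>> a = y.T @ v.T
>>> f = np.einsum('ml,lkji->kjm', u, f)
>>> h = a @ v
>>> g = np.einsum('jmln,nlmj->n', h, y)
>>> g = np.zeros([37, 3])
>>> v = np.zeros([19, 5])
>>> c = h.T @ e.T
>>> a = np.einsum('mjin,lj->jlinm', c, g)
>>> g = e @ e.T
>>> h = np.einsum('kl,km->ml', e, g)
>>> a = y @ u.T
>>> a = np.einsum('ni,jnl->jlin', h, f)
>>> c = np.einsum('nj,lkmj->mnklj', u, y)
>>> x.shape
(3, 3, 5, 11)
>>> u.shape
(31, 3)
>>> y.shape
(11, 3, 5, 3)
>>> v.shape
(19, 5)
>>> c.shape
(5, 31, 3, 11, 3)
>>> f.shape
(29, 5, 31)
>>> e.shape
(5, 3)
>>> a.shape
(29, 31, 3, 5)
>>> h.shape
(5, 3)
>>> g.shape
(5, 5)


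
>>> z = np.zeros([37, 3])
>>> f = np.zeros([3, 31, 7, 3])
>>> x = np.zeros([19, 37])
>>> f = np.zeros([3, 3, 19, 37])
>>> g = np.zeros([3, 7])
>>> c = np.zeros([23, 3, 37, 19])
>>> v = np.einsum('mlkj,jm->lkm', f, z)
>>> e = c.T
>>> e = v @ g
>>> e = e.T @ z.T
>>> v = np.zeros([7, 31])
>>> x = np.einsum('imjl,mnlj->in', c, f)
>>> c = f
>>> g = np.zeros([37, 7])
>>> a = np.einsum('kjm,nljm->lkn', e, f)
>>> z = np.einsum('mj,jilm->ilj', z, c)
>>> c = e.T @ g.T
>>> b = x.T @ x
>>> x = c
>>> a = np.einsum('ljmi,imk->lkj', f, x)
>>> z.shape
(3, 19, 3)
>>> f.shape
(3, 3, 19, 37)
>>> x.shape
(37, 19, 37)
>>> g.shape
(37, 7)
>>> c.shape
(37, 19, 37)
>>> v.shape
(7, 31)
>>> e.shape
(7, 19, 37)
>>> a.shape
(3, 37, 3)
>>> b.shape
(3, 3)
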